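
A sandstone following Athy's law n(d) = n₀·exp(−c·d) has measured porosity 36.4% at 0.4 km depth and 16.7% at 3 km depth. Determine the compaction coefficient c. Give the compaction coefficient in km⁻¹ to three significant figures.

Athy: n(d) = n₀ e^(−cd) ⇒ n₁/n₂ = e^{c(d₂−d₁)} ⇒ c = ln(n₁/n₂)/(d₂−d₁)
c = ln(0.364/0.167) / (3 − 0.4) = ln(2.18) / 2.6 = 0.7792 / 2.6 = 0.2997 km⁻¹

0.300 km⁻¹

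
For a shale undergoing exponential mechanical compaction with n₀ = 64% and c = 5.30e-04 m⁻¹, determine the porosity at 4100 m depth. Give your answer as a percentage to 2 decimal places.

Working in km (1 km = 1000 m; c in km⁻¹ = c in m⁻¹ × 1000):
n = n₀·exp(−c·z) = 0.64 × exp(−0.53 × 4.1) = 0.64 × exp(−2.173)
  = 0.64 × 0.1138 = 0.0729

7.29%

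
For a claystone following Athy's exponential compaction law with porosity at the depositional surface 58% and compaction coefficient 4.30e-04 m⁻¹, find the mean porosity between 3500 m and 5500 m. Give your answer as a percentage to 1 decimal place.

Working in km (1 km = 1000 m; k in km⁻¹ = k in m⁻¹ × 1000):
⟨φ⟩ = (1/(d₂−d₁)) ∫ φ₀ e^(−kd) dd = φ₀·(e^(−k·d₁) − e^(−k·d₂)) / (k·(d₂−d₁))
e^(−0.43×3.5) = 0.2220; e^(−0.43×5.5) = 0.0939
⟨φ⟩ = 0.58 × (0.2220 − 0.0939) / (0.43 × 2) = 0.58 × 0.1489 = 0.0864

8.6%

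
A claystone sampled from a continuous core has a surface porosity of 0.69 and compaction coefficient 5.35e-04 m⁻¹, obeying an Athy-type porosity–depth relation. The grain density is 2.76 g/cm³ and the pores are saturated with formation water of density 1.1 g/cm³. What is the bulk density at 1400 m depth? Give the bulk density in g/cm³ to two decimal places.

Working in km (1 km = 1000 m; β in km⁻¹ = β in m⁻¹ × 1000):
Porosity at depth: φ = 0.69·exp(−0.535×1.4) = 0.69×0.4728 = 0.3263
Bulk density: ρ_b = (1−φ)ρ_g + φ·ρ_f = 0.6737×2.76 + 0.3263×1.1
       = 1.860 + 0.359 = 2.218 g/cm³

2.22 g/cm³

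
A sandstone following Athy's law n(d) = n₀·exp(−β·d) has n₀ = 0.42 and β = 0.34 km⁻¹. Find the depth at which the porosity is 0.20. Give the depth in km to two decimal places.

Invert Athy's law: d = ln(n₀/n) / β
d = ln(0.42/0.2) / 0.34 = ln(2.1) / 0.34 = 0.7419 / 0.34 = 2.182 km

2.18 km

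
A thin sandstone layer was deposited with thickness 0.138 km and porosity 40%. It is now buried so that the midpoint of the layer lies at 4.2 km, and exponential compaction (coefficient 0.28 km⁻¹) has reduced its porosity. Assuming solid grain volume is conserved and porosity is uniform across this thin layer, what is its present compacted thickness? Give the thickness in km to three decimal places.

0.094 km

Porosity at 4.2 km: n = 0.4·exp(−0.28×4.2) = 0.1234
Solid-volume conservation: h(1−n) = h₀(1−n₀) ⇒ h = h₀·(1−n₀)/(1−n)
h = 0.138 × (1 − 0.4)/(1 − 0.1234) = 0.138 × 0.6845 = 0.0945 km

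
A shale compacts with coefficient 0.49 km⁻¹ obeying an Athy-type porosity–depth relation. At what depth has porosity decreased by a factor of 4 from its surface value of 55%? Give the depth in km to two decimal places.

2.83 km

phi/phi₀ = 1/4 ⇒ exp(−k·Z) = 1/4 ⇒ Z = ln(4) / k
Z = 1.3863 / 0.49 = 2.829 km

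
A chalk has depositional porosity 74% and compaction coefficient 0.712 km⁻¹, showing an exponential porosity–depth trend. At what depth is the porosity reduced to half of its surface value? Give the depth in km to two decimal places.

0.97 km

phi/phi₀ = 1/2 ⇒ exp(−β·Z) = 1/2 ⇒ Z = ln(2) / β
Z = 0.6931 / 0.712 = 0.974 km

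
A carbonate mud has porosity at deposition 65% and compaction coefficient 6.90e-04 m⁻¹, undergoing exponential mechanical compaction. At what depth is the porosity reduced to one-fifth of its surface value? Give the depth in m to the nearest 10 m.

2330 m

Working in km (1 km = 1000 m; k in km⁻¹ = k in m⁻¹ × 1000):
n/n₀ = 1/5 ⇒ exp(−k·d) = 1/5 ⇒ d = ln(5) / k
d = 1.6094 / 0.69 = 2.333 km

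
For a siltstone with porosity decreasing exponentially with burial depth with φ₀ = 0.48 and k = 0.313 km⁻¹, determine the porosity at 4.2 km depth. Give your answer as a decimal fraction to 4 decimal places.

0.1289

φ = φ₀·exp(−k·z) = 0.48 × exp(−0.313 × 4.2) = 0.48 × exp(−1.315)
  = 0.48 × 0.2686 = 0.1289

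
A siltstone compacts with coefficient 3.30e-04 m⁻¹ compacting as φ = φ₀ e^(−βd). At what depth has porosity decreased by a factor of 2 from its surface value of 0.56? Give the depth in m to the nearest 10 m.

2100 m

Working in km (1 km = 1000 m; β in km⁻¹ = β in m⁻¹ × 1000):
φ/φ₀ = 1/2 ⇒ exp(−β·d) = 1/2 ⇒ d = ln(2) / β
d = 0.6931 / 0.33 = 2.100 km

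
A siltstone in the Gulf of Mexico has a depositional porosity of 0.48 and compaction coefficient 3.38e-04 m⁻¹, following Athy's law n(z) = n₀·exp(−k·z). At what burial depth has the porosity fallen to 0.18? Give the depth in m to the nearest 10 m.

2900 m

Working in km (1 km = 1000 m; k in km⁻¹ = k in m⁻¹ × 1000):
Invert Athy's law: z = ln(n₀/n) / k
z = ln(0.48/0.18) / 0.338 = ln(2.667) / 0.338 = 0.9808 / 0.338 = 2.902 km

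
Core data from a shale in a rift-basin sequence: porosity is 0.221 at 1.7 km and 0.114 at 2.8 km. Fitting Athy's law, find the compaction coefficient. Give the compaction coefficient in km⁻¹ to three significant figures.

Athy: n(z) = n₀ e^(−cz) ⇒ n₁/n₂ = e^{c(z₂−z₁)} ⇒ c = ln(n₁/n₂)/(z₂−z₁)
c = ln(0.221/0.114) / (2.8 − 1.7) = ln(1.939) / 1.1 = 0.6620 / 1.1 = 0.6018 km⁻¹

0.602 km⁻¹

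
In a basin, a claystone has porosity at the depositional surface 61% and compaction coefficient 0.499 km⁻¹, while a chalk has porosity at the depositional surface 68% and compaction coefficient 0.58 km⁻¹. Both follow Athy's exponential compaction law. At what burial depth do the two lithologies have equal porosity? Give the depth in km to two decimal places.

Set phi₀ₐ e^(−βₐd) = phi₀ᵦ e^(−βᵦd) ⇒ ln(phi₀ₐ/phi₀ᵦ) = (βₐ − βᵦ)·d
d = ln(0.61/0.68) / (0.499 − 0.58) = -0.1086 / -0.081 = 1.341 km

1.34 km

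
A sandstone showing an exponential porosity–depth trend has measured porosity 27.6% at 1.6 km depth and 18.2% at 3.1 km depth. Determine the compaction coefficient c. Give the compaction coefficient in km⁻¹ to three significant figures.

Athy: phi(d) = phi₀ e^(−cd) ⇒ phi₁/phi₂ = e^{c(d₂−d₁)} ⇒ c = ln(phi₁/phi₂)/(d₂−d₁)
c = ln(0.276/0.182) / (3.1 − 1.6) = ln(1.516) / 1.5 = 0.4164 / 1.5 = 0.2776 km⁻¹

0.278 km⁻¹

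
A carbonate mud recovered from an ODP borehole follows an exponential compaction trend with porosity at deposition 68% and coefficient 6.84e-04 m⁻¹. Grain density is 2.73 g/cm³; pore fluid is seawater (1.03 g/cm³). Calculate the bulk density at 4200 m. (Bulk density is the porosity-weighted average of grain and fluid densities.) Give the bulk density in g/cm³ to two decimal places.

Working in km (1 km = 1000 m; c in km⁻¹ = c in m⁻¹ × 1000):
Porosity at depth: n = 0.68·exp(−0.684×4.2) = 0.68×0.0565 = 0.0384
Bulk density: ρ_b = (1−n)ρ_g + n·ρ_f = 0.9616×2.73 + 0.0384×1.03
       = 2.625 + 0.040 = 2.665 g/cm³

2.66 g/cm³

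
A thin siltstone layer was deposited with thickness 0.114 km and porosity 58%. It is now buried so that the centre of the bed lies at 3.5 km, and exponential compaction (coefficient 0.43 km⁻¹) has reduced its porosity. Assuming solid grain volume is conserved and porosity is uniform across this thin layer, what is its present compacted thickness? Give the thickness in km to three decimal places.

0.055 km

Porosity at 3.5 km: φ = 0.58·exp(−0.43×3.5) = 0.1288
Solid-volume conservation: h(1−φ) = h₀(1−φ₀) ⇒ h = h₀·(1−φ₀)/(1−φ)
h = 0.114 × (1 − 0.58)/(1 − 0.1288) = 0.114 × 0.4821 = 0.0550 km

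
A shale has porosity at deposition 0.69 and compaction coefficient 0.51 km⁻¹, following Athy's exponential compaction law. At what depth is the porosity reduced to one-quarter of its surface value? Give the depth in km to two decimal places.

n/n₀ = 1/4 ⇒ exp(−c·d) = 1/4 ⇒ d = ln(4) / c
d = 1.3863 / 0.51 = 2.718 km

2.72 km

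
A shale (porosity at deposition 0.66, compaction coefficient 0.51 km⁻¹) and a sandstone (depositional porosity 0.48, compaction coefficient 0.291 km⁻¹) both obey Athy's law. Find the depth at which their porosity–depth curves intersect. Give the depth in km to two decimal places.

1.45 km

Set n₀ₐ e^(−cₐZ) = n₀ᵦ e^(−cᵦZ) ⇒ ln(n₀ₐ/n₀ᵦ) = (cₐ − cᵦ)·Z
Z = ln(0.66/0.48) / (0.51 − 0.291) = 0.3185 / 0.219 = 1.454 km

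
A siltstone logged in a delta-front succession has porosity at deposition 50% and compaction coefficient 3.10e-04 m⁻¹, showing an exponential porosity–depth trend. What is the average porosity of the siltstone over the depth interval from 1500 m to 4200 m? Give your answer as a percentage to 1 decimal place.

Working in km (1 km = 1000 m; c in km⁻¹ = c in m⁻¹ × 1000):
⟨φ⟩ = (1/(d₂−d₁)) ∫ φ₀ e^(−cd) dd = φ₀·(e^(−c·d₁) − e^(−c·d₂)) / (c·(d₂−d₁))
e^(−0.31×1.5) = 0.6281; e^(−0.31×4.2) = 0.2720
⟨φ⟩ = 0.5 × (0.6281 − 0.2720) / (0.31 × 2.7) = 0.5 × 0.4255 = 0.2128

21.3%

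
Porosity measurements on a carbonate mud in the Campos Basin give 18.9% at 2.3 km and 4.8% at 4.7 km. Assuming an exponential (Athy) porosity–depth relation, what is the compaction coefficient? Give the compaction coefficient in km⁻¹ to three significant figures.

Athy: φ(Z) = φ₀ e^(−βZ) ⇒ φ₁/φ₂ = e^{β(Z₂−Z₁)} ⇒ β = ln(φ₁/φ₂)/(Z₂−Z₁)
β = ln(0.189/0.048) / (4.7 − 2.3) = ln(3.938) / 2.4 = 1.3705 / 2.4 = 0.5711 km⁻¹

0.571 km⁻¹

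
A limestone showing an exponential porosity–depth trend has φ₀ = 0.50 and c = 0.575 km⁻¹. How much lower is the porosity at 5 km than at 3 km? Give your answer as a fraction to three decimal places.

0.061

φ(3) = 0.5·e^(−0.575×3) = 0.0891
φ(5) = 0.5·e^(−0.575×5) = 0.0282
Δφ = 0.0891 − 0.0282 = 0.0609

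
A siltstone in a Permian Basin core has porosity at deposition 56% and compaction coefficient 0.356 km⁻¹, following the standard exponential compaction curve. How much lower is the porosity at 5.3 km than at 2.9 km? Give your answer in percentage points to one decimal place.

11.5 percentage points

n(2.9) = 0.56·e^(−0.356×2.9) = 0.1994
n(5.3) = 0.56·e^(−0.356×5.3) = 0.0849
Δn = 0.1994 − 0.0849 = 0.1146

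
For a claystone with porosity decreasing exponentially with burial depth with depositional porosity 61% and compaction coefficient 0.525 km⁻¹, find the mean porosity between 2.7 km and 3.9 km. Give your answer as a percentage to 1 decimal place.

⟨n⟩ = (1/(Z₂−Z₁)) ∫ n₀ e^(−cZ) dZ = n₀·(e^(−c·Z₁) − e^(−c·Z₂)) / (c·(Z₂−Z₁))
e^(−0.525×2.7) = 0.2423; e^(−0.525×3.9) = 0.1291
⟨n⟩ = 0.61 × (0.2423 − 0.1291) / (0.525 × 1.2) = 0.61 × 0.1798 = 0.1097

11.0%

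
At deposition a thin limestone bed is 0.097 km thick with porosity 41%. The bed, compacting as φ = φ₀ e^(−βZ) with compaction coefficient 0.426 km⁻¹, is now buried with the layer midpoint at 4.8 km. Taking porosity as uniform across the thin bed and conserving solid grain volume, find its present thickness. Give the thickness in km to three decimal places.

Porosity at 4.8 km: φ = 0.41·exp(−0.426×4.8) = 0.0531
Solid-volume conservation: h(1−φ) = h₀(1−φ₀) ⇒ h = h₀·(1−φ₀)/(1−φ)
h = 0.097 × (1 − 0.41)/(1 − 0.0531) = 0.097 × 0.6231 = 0.0604 km

0.060 km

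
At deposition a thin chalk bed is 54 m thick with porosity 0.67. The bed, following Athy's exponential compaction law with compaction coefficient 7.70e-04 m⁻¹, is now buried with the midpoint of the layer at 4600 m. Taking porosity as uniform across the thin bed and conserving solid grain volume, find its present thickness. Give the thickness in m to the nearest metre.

18 m

Working in km (1 km = 1000 m; c in km⁻¹ = c in m⁻¹ × 1000):
Porosity at 4.6 km: n = 0.67·exp(−0.77×4.6) = 0.0194
Solid-volume conservation: h(1−n) = h₀(1−n₀) ⇒ h = h₀·(1−n₀)/(1−n)
h = 0.054 × (1 − 0.67)/(1 − 0.0194) = 0.054 × 0.3365 = 0.0182 km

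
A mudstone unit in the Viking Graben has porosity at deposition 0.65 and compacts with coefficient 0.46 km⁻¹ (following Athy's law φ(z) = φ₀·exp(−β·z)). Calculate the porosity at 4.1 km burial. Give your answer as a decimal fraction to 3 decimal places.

φ = φ₀·exp(−β·z) = 0.65 × exp(−0.46 × 4.1) = 0.65 × exp(−1.886)
  = 0.65 × 0.1517 = 0.0986

0.099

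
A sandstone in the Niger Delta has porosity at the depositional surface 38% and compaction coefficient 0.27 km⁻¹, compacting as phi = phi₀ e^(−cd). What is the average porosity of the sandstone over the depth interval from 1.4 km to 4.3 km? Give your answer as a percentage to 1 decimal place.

⟨phi⟩ = (1/(d₂−d₁)) ∫ phi₀ e^(−cd) dd = phi₀·(e^(−c·d₁) − e^(−c·d₂)) / (c·(d₂−d₁))
e^(−0.27×1.4) = 0.6852; e^(−0.27×4.3) = 0.3132
⟨phi⟩ = 0.38 × (0.6852 − 0.3132) / (0.27 × 2.9) = 0.38 × 0.4752 = 0.1806

18.1%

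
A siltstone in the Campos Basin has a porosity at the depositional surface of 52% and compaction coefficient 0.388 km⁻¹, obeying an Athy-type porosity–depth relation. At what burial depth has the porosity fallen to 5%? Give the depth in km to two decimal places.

Invert Athy's law: z = ln(phi₀/phi) / k
z = ln(0.52/0.05) / 0.388 = ln(10.4) / 0.388 = 2.3418 / 0.388 = 6.036 km

6.04 km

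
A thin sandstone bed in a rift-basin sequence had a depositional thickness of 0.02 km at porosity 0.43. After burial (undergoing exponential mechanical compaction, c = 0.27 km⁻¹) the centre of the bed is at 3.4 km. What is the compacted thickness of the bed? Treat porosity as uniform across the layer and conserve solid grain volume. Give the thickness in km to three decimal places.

Porosity at 3.4 km: phi = 0.43·exp(−0.27×3.4) = 0.1717
Solid-volume conservation: h(1−phi) = h₀(1−phi₀) ⇒ h = h₀·(1−phi₀)/(1−phi)
h = 0.02 × (1 − 0.43)/(1 − 0.1717) = 0.02 × 0.6882 = 0.0138 km

0.014 km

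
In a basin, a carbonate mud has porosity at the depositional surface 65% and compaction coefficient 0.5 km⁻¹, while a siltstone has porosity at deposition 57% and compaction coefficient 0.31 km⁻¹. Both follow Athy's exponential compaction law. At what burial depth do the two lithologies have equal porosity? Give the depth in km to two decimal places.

Set phi₀ₐ e^(−βₐZ) = phi₀ᵦ e^(−βᵦZ) ⇒ ln(phi₀ₐ/phi₀ᵦ) = (βₐ − βᵦ)·Z
Z = ln(0.65/0.57) / (0.5 − 0.31) = 0.1313 / 0.19 = 0.691 km

0.69 km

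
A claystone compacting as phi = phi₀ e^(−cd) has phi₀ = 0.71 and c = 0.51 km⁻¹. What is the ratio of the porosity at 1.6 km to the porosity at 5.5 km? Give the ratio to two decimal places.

7.31

phi(d₁)/phi(d₂) = e^(−c·d₁)/e^(−c·d₂) = e^{c(d₂−d₁)}
= exp(0.51 × 3.9) = exp(1.989) = 7.3082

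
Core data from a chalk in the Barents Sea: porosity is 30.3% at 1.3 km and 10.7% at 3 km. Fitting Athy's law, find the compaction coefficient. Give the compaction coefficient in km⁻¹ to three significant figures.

0.612 km⁻¹

Athy: n(Z) = n₀ e^(−kZ) ⇒ n₁/n₂ = e^{k(Z₂−Z₁)} ⇒ k = ln(n₁/n₂)/(Z₂−Z₁)
k = ln(0.303/0.107) / (3 − 1.3) = ln(2.832) / 1.7 = 1.0409 / 1.7 = 0.6123 km⁻¹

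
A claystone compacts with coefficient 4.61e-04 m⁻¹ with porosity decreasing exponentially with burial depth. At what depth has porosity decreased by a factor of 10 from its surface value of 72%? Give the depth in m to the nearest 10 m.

Working in km (1 km = 1000 m; c in km⁻¹ = c in m⁻¹ × 1000):
φ/φ₀ = 1/10 ⇒ exp(−c·z) = 1/10 ⇒ z = ln(10) / c
z = 2.3026 / 0.461 = 4.995 km

4990 m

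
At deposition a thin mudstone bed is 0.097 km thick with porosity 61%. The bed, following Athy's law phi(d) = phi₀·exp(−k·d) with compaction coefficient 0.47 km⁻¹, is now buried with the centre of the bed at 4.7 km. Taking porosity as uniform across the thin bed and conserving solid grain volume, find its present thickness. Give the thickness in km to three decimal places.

Porosity at 4.7 km: phi = 0.61·exp(−0.47×4.7) = 0.0670
Solid-volume conservation: h(1−phi) = h₀(1−phi₀) ⇒ h = h₀·(1−phi₀)/(1−phi)
h = 0.097 × (1 − 0.61)/(1 − 0.0670) = 0.097 × 0.4180 = 0.0405 km

0.041 km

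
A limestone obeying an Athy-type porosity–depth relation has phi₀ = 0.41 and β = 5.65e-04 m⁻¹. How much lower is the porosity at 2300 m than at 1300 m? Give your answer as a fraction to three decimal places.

Working in km (1 km = 1000 m; β in km⁻¹ = β in m⁻¹ × 1000):
phi(1.3) = 0.41·e^(−0.565×1.3) = 0.1967
phi(2.3) = 0.41·e^(−0.565×2.3) = 0.1118
Δphi = 0.1967 − 0.1118 = 0.0849

0.085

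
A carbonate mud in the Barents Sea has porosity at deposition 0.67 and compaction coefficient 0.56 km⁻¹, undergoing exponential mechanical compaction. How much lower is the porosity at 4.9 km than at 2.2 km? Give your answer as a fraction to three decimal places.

0.152

phi(2.2) = 0.67·e^(−0.56×2.2) = 0.1954
phi(4.9) = 0.67·e^(−0.56×4.9) = 0.0431
Δphi = 0.1954 − 0.0431 = 0.1524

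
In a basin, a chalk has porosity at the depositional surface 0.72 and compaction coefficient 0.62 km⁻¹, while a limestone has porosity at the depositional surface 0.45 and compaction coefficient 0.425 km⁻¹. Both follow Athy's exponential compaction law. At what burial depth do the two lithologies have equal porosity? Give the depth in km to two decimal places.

2.41 km

Set n₀ₐ e^(−kₐd) = n₀ᵦ e^(−kᵦd) ⇒ ln(n₀ₐ/n₀ᵦ) = (kₐ − kᵦ)·d
d = ln(0.72/0.45) / (0.62 − 0.425) = 0.4700 / 0.195 = 2.410 km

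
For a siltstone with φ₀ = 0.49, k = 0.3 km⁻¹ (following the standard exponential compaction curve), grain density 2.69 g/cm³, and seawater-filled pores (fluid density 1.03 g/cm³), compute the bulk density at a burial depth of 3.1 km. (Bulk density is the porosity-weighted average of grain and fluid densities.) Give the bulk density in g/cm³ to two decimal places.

Porosity at depth: φ = 0.49·exp(−0.3×3.1) = 0.49×0.3946 = 0.1933
Bulk density: ρ_b = (1−φ)ρ_g + φ·ρ_f = 0.8067×2.69 + 0.1933×1.03
       = 2.170 + 0.199 = 2.369 g/cm³

2.37 g/cm³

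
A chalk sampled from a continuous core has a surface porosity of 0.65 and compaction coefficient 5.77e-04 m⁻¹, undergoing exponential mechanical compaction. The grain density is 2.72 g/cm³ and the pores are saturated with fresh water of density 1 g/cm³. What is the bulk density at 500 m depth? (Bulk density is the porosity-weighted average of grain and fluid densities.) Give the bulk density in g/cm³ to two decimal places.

Working in km (1 km = 1000 m; β in km⁻¹ = β in m⁻¹ × 1000):
Porosity at depth: φ = 0.65·exp(−0.577×0.5) = 0.65×0.7494 = 0.4871
Bulk density: ρ_b = (1−φ)ρ_g + φ·ρ_f = 0.5129×2.72 + 0.4871×1
       = 1.395 + 0.487 = 1.882 g/cm³

1.88 g/cm³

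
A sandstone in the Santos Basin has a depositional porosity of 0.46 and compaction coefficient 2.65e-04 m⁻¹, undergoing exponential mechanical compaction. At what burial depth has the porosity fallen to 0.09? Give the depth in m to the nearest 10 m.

6160 m

Working in km (1 km = 1000 m; c in km⁻¹ = c in m⁻¹ × 1000):
Invert Athy's law: z = ln(phi₀/phi) / c
z = ln(0.46/0.09) / 0.265 = ln(5.111) / 0.265 = 1.6314 / 0.265 = 6.156 km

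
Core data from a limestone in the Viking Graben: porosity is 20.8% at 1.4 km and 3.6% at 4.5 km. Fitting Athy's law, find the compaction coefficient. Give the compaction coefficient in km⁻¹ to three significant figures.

Athy: φ(Z) = φ₀ e^(−βZ) ⇒ φ₁/φ₂ = e^{β(Z₂−Z₁)} ⇒ β = ln(φ₁/φ₂)/(Z₂−Z₁)
β = ln(0.208/0.036) / (4.5 − 1.4) = ln(5.778) / 3.1 = 1.7540 / 3.1 = 0.5658 km⁻¹

0.566 km⁻¹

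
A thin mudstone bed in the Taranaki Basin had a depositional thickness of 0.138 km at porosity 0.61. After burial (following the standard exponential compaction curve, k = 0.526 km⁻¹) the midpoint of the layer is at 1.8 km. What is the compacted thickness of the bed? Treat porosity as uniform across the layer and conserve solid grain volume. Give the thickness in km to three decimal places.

0.071 km

Porosity at 1.8 km: n = 0.61·exp(−0.526×1.8) = 0.2367
Solid-volume conservation: h(1−n) = h₀(1−n₀) ⇒ h = h₀·(1−n₀)/(1−n)
h = 0.138 × (1 − 0.61)/(1 − 0.2367) = 0.138 × 0.5109 = 0.0705 km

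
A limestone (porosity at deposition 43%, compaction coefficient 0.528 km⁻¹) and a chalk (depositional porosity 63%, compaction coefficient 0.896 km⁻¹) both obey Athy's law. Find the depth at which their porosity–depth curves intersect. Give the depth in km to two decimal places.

1.04 km

Set n₀ₐ e^(−cₐZ) = n₀ᵦ e^(−cᵦZ) ⇒ ln(n₀ₐ/n₀ᵦ) = (cₐ − cᵦ)·Z
Z = ln(0.43/0.63) / (0.528 − 0.896) = -0.3819 / -0.368 = 1.038 km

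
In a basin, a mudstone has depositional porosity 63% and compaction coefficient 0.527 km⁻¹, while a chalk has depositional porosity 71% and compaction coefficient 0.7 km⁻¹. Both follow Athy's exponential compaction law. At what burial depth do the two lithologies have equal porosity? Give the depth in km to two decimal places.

Set φ₀ₐ e^(−kₐz) = φ₀ᵦ e^(−kᵦz) ⇒ ln(φ₀ₐ/φ₀ᵦ) = (kₐ − kᵦ)·z
z = ln(0.63/0.71) / (0.527 − 0.7) = -0.1195 / -0.173 = 0.691 km

0.69 km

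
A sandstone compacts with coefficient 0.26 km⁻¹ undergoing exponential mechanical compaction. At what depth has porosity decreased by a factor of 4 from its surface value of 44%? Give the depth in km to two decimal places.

5.33 km

phi/phi₀ = 1/4 ⇒ exp(−c·z) = 1/4 ⇒ z = ln(4) / c
z = 1.3863 / 0.26 = 5.332 km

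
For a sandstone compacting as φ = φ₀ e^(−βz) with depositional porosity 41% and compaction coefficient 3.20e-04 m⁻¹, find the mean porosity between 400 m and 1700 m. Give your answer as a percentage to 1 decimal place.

29.5%

Working in km (1 km = 1000 m; β in km⁻¹ = β in m⁻¹ × 1000):
⟨φ⟩ = (1/(z₂−z₁)) ∫ φ₀ e^(−βz) dz = φ₀·(e^(−β·z₁) − e^(−β·z₂)) / (β·(z₂−z₁))
e^(−0.32×0.4) = 0.8799; e^(−0.32×1.7) = 0.5804
⟨φ⟩ = 0.41 × (0.8799 − 0.5804) / (0.32 × 1.3) = 0.41 × 0.7198 = 0.2951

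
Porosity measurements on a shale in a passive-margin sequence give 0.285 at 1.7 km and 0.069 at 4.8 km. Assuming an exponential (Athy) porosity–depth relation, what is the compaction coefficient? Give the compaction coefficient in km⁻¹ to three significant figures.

Athy: phi(d) = phi₀ e^(−kd) ⇒ phi₁/phi₂ = e^{k(d₂−d₁)} ⇒ k = ln(phi₁/phi₂)/(d₂−d₁)
k = ln(0.285/0.069) / (4.8 − 1.7) = ln(4.13) / 3.1 = 1.4184 / 3.1 = 0.4575 km⁻¹

0.458 km⁻¹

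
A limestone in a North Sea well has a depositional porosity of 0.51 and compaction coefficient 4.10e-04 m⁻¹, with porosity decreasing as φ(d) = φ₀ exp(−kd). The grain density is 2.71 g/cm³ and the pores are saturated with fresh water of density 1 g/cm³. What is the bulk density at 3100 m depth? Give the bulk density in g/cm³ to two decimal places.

Working in km (1 km = 1000 m; k in km⁻¹ = k in m⁻¹ × 1000):
Porosity at depth: φ = 0.51·exp(−0.41×3.1) = 0.51×0.2806 = 0.1431
Bulk density: ρ_b = (1−φ)ρ_g + φ·ρ_f = 0.8569×2.71 + 0.1431×1
       = 2.322 + 0.143 = 2.465 g/cm³

2.47 g/cm³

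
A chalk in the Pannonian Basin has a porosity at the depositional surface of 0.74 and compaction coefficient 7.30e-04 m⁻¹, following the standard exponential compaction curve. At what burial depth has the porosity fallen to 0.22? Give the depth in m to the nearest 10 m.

1660 m

Working in km (1 km = 1000 m; c in km⁻¹ = c in m⁻¹ × 1000):
Invert Athy's law: z = ln(n₀/n) / c
z = ln(0.74/0.22) / 0.73 = ln(3.364) / 0.73 = 1.2130 / 0.73 = 1.662 km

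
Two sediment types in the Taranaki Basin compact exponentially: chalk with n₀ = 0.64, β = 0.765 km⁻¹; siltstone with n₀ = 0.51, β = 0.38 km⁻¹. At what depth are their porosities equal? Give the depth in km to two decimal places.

0.59 km

Set n₀ₐ e^(−βₐd) = n₀ᵦ e^(−βᵦd) ⇒ ln(n₀ₐ/n₀ᵦ) = (βₐ − βᵦ)·d
d = ln(0.64/0.51) / (0.765 − 0.38) = 0.2271 / 0.385 = 0.590 km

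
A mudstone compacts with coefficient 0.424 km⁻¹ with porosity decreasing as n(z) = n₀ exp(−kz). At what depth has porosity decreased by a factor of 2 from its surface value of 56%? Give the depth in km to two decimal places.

n/n₀ = 1/2 ⇒ exp(−k·z) = 1/2 ⇒ z = ln(2) / k
z = 0.6931 / 0.424 = 1.635 km

1.63 km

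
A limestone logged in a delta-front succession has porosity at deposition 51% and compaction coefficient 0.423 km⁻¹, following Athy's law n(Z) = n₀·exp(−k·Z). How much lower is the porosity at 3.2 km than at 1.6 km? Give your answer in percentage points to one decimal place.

12.7 percentage points

n(1.6) = 0.51·e^(−0.423×1.6) = 0.2592
n(3.2) = 0.51·e^(−0.423×3.2) = 0.1317
Δn = 0.2592 − 0.1317 = 0.1275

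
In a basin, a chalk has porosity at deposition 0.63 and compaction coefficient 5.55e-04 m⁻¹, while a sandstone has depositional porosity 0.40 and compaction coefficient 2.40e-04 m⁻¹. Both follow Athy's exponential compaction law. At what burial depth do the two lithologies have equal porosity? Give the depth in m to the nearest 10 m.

1440 m

Working in km (1 km = 1000 m; c in km⁻¹ = c in m⁻¹ × 1000):
Set phi₀ₐ e^(−cₐd) = phi₀ᵦ e^(−cᵦd) ⇒ ln(phi₀ₐ/phi₀ᵦ) = (cₐ − cᵦ)·d
d = ln(0.63/0.4) / (0.555 − 0.24) = 0.4543 / 0.315 = 1.442 km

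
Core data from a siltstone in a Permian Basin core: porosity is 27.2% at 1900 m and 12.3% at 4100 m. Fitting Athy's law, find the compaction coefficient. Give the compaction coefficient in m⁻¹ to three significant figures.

0.000361 m⁻¹

Working in km (1 km = 1000 m; c in km⁻¹ = c in m⁻¹ × 1000):
Athy: n(Z) = n₀ e^(−cZ) ⇒ n₁/n₂ = e^{c(Z₂−Z₁)} ⇒ c = ln(n₁/n₂)/(Z₂−Z₁)
c = ln(0.272/0.123) / (4.1 − 1.9) = ln(2.211) / 2.2 = 0.7936 / 2.2 = 0.3607 km⁻¹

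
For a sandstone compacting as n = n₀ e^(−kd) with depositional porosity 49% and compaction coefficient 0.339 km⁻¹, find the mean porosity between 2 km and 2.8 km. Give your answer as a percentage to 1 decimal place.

21.8%

⟨n⟩ = (1/(d₂−d₁)) ∫ n₀ e^(−kd) dd = n₀·(e^(−k·d₁) − e^(−k·d₂)) / (k·(d₂−d₁))
e^(−0.339×2) = 0.5076; e^(−0.339×2.8) = 0.3871
⟨n⟩ = 0.49 × (0.5076 − 0.3871) / (0.339 × 0.8) = 0.49 × 0.4446 = 0.2179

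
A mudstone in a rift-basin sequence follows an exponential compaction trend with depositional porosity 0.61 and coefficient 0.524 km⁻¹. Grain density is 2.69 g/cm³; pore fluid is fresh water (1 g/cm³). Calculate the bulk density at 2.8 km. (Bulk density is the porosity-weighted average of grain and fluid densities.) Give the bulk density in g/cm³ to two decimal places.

Porosity at depth: phi = 0.61·exp(−0.524×2.8) = 0.61×0.2306 = 0.1406
Bulk density: ρ_b = (1−phi)ρ_g + phi·ρ_f = 0.8594×2.69 + 0.1406×1
       = 2.312 + 0.141 = 2.452 g/cm³

2.45 g/cm³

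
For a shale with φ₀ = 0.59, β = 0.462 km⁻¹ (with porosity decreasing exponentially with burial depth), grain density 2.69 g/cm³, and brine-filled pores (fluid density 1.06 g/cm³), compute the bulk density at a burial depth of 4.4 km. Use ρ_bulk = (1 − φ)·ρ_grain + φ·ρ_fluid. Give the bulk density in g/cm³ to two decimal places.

2.56 g/cm³

Porosity at depth: φ = 0.59·exp(−0.462×4.4) = 0.59×0.1310 = 0.0773
Bulk density: ρ_b = (1−φ)ρ_g + φ·ρ_f = 0.9227×2.69 + 0.0773×1.06
       = 2.482 + 0.082 = 2.564 g/cm³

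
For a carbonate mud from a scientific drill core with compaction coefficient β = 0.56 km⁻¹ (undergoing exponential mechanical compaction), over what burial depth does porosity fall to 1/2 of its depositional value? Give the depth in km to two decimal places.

1.24 km

n/n₀ = 1/2 ⇒ exp(−β·Z) = 1/2 ⇒ Z = ln(2) / β
Z = 0.6931 / 0.56 = 1.238 km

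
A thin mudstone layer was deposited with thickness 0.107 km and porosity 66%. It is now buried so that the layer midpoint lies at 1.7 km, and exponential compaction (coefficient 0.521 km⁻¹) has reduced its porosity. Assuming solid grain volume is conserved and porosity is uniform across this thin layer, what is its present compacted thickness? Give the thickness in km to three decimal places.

0.050 km

Porosity at 1.7 km: φ = 0.66·exp(−0.521×1.7) = 0.2722
Solid-volume conservation: h(1−φ) = h₀(1−φ₀) ⇒ h = h₀·(1−φ₀)/(1−φ)
h = 0.107 × (1 − 0.66)/(1 − 0.2722) = 0.107 × 0.4672 = 0.0500 km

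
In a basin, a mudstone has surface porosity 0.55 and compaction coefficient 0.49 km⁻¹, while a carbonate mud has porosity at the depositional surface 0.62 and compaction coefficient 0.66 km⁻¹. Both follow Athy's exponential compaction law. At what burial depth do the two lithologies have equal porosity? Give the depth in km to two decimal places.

0.70 km

Set phi₀ₐ e^(−βₐz) = phi₀ᵦ e^(−βᵦz) ⇒ ln(phi₀ₐ/phi₀ᵦ) = (βₐ − βᵦ)·z
z = ln(0.55/0.62) / (0.49 − 0.66) = -0.1198 / -0.17 = 0.705 km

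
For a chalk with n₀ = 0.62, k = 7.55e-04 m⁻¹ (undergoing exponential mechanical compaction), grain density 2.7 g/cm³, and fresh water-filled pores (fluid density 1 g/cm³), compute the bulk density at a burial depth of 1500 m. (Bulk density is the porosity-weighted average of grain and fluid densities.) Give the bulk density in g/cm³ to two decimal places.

2.36 g/cm³

Working in km (1 km = 1000 m; k in km⁻¹ = k in m⁻¹ × 1000):
Porosity at depth: n = 0.62·exp(−0.755×1.5) = 0.62×0.3222 = 0.1998
Bulk density: ρ_b = (1−n)ρ_g + n·ρ_f = 0.8002×2.7 + 0.1998×1
       = 2.161 + 0.200 = 2.360 g/cm³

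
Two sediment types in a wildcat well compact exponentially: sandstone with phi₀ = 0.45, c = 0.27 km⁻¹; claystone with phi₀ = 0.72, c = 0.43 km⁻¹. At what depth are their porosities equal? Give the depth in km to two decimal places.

Set phi₀ₐ e^(−cₐz) = phi₀ᵦ e^(−cᵦz) ⇒ ln(phi₀ₐ/phi₀ᵦ) = (cₐ − cᵦ)·z
z = ln(0.45/0.72) / (0.27 − 0.43) = -0.4700 / -0.16 = 2.938 km

2.94 km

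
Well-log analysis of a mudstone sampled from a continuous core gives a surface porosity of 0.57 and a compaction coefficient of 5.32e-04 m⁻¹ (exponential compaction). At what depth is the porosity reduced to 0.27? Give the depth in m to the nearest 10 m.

Working in km (1 km = 1000 m; β in km⁻¹ = β in m⁻¹ × 1000):
Invert Athy's law: z = ln(phi₀/phi) / β
z = ln(0.57/0.27) / 0.532 = ln(2.111) / 0.532 = 0.7472 / 0.532 = 1.405 km

1400 m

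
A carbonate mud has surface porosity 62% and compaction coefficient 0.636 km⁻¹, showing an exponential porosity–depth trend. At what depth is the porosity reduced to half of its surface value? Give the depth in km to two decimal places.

1.09 km

φ/φ₀ = 1/2 ⇒ exp(−c·d) = 1/2 ⇒ d = ln(2) / c
d = 0.6931 / 0.636 = 1.090 km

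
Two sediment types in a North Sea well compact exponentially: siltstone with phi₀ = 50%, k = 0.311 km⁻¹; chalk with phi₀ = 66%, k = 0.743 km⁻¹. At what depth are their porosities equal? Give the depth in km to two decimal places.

Set phi₀ₐ e^(−kₐZ) = phi₀ᵦ e^(−kᵦZ) ⇒ ln(phi₀ₐ/phi₀ᵦ) = (kₐ − kᵦ)·Z
Z = ln(0.5/0.66) / (0.311 − 0.743) = -0.2776 / -0.432 = 0.643 km

0.64 km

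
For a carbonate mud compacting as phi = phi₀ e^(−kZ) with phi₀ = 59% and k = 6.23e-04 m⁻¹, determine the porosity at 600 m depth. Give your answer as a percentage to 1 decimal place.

Working in km (1 km = 1000 m; k in km⁻¹ = k in m⁻¹ × 1000):
phi = phi₀·exp(−k·Z) = 0.59 × exp(−0.623 × 0.6) = 0.59 × exp(−0.3738)
  = 0.59 × 0.6881 = 0.4060

40.6%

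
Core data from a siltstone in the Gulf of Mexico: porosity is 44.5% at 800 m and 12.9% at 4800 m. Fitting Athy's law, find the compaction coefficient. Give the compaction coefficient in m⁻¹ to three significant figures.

0.000310 m⁻¹

Working in km (1 km = 1000 m; β in km⁻¹ = β in m⁻¹ × 1000):
Athy: φ(z) = φ₀ e^(−βz) ⇒ φ₁/φ₂ = e^{β(z₂−z₁)} ⇒ β = ln(φ₁/φ₂)/(z₂−z₁)
β = ln(0.445/0.129) / (4.8 − 0.8) = ln(3.45) / 4 = 1.2383 / 4 = 0.3096 km⁻¹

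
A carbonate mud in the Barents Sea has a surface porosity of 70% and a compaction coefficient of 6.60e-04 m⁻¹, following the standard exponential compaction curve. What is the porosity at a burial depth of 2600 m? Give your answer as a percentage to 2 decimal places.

12.58%

Working in km (1 km = 1000 m; c in km⁻¹ = c in m⁻¹ × 1000):
phi = phi₀·exp(−c·d) = 0.7 × exp(−0.66 × 2.6) = 0.7 × exp(−1.716)
  = 0.7 × 0.1798 = 0.1258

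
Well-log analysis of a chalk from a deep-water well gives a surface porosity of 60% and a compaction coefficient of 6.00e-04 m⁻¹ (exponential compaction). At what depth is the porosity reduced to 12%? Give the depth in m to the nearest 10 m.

Working in km (1 km = 1000 m; c in km⁻¹ = c in m⁻¹ × 1000):
Invert Athy's law: d = ln(n₀/n) / c
d = ln(0.6/0.12) / 0.6 = ln(5) / 0.6 = 1.6094 / 0.6 = 2.682 km

2680 m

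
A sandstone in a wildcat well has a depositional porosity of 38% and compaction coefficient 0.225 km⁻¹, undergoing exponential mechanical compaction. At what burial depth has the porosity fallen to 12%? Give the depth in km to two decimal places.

Invert Athy's law: z = ln(φ₀/φ) / k
z = ln(0.38/0.12) / 0.225 = ln(3.167) / 0.225 = 1.1527 / 0.225 = 5.123 km

5.12 km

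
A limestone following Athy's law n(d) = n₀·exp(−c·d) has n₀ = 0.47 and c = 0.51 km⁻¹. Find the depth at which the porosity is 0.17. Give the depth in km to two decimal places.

1.99 km

Invert Athy's law: d = ln(n₀/n) / c
d = ln(0.47/0.17) / 0.51 = ln(2.765) / 0.51 = 1.0169 / 0.51 = 1.994 km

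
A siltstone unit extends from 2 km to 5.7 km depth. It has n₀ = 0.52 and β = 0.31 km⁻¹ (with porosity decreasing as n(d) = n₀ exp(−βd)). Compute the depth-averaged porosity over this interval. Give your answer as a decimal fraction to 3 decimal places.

0.166

⟨n⟩ = (1/(d₂−d₁)) ∫ n₀ e^(−βd) dd = n₀·(e^(−β·d₁) − e^(−β·d₂)) / (β·(d₂−d₁))
e^(−0.31×2) = 0.5379; e^(−0.31×5.7) = 0.1708
⟨n⟩ = 0.52 × (0.5379 − 0.1708) / (0.31 × 3.7) = 0.52 × 0.3201 = 0.1664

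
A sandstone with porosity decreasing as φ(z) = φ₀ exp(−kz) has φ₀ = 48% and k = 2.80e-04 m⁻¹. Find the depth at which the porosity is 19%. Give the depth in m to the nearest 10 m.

3310 m

Working in km (1 km = 1000 m; k in km⁻¹ = k in m⁻¹ × 1000):
Invert Athy's law: z = ln(φ₀/φ) / k
z = ln(0.48/0.19) / 0.28 = ln(2.526) / 0.28 = 0.9268 / 0.28 = 3.310 km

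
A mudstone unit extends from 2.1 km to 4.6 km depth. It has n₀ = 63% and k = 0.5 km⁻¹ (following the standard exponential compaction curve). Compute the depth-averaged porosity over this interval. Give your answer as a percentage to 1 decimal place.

12.6%

⟨n⟩ = (1/(d₂−d₁)) ∫ n₀ e^(−kd) dd = n₀·(e^(−k·d₁) − e^(−k·d₂)) / (k·(d₂−d₁))
e^(−0.5×2.1) = 0.3499; e^(−0.5×4.6) = 0.1003
⟨n⟩ = 0.63 × (0.3499 − 0.1003) / (0.5 × 2.5) = 0.63 × 0.1997 = 0.1258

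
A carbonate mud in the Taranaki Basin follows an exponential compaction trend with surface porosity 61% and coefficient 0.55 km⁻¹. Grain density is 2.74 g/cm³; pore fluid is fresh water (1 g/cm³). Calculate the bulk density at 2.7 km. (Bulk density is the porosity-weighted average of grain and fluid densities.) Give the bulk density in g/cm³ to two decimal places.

2.50 g/cm³

Porosity at depth: phi = 0.61·exp(−0.55×2.7) = 0.61×0.2265 = 0.1382
Bulk density: ρ_b = (1−phi)ρ_g + phi·ρ_f = 0.8618×2.74 + 0.1382×1
       = 2.361 + 0.138 = 2.500 g/cm³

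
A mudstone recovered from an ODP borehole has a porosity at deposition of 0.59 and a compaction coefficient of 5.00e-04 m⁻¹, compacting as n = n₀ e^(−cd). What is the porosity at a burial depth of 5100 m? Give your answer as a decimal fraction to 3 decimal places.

Working in km (1 km = 1000 m; c in km⁻¹ = c in m⁻¹ × 1000):
n = n₀·exp(−c·d) = 0.59 × exp(−0.5 × 5.1) = 0.59 × exp(−2.55)
  = 0.59 × 0.0781 = 0.0461

0.046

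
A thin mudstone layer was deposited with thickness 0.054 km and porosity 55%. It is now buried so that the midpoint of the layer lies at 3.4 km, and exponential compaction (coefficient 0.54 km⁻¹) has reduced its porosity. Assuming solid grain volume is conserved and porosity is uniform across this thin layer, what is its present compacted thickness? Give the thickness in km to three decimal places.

Porosity at 3.4 km: n = 0.55·exp(−0.54×3.4) = 0.0877
Solid-volume conservation: h(1−n) = h₀(1−n₀) ⇒ h = h₀·(1−n₀)/(1−n)
h = 0.054 × (1 − 0.55)/(1 − 0.0877) = 0.054 × 0.4933 = 0.0266 km

0.027 km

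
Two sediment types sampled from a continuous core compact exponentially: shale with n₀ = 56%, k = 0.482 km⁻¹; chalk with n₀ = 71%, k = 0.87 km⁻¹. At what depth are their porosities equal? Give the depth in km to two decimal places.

Set n₀ₐ e^(−kₐz) = n₀ᵦ e^(−kᵦz) ⇒ ln(n₀ₐ/n₀ᵦ) = (kₐ − kᵦ)·z
z = ln(0.56/0.71) / (0.482 − 0.87) = -0.2373 / -0.388 = 0.612 km

0.61 km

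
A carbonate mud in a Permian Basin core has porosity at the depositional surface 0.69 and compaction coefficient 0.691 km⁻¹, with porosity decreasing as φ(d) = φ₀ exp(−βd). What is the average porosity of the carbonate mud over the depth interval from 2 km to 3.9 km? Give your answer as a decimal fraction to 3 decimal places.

⟨φ⟩ = (1/(d₂−d₁)) ∫ φ₀ e^(−βd) dd = φ₀·(e^(−β·d₁) − e^(−β·d₂)) / (β·(d₂−d₁))
e^(−0.691×2) = 0.2511; e^(−0.691×3.9) = 0.0675
⟨φ⟩ = 0.69 × (0.2511 − 0.0675) / (0.691 × 1.9) = 0.69 × 0.1398 = 0.0965

0.096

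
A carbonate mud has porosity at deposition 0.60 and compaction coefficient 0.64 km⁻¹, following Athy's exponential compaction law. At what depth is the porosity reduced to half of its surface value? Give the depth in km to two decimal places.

phi/phi₀ = 1/2 ⇒ exp(−c·z) = 1/2 ⇒ z = ln(2) / c
z = 0.6931 / 0.64 = 1.083 km

1.08 km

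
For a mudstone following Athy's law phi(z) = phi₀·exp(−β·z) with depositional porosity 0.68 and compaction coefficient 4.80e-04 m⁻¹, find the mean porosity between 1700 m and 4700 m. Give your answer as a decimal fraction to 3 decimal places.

Working in km (1 km = 1000 m; β in km⁻¹ = β in m⁻¹ × 1000):
⟨phi⟩ = (1/(z₂−z₁)) ∫ phi₀ e^(−βz) dz = phi₀·(e^(−β·z₁) − e^(−β·z₂)) / (β·(z₂−z₁))
e^(−0.48×1.7) = 0.4422; e^(−0.48×4.7) = 0.1048
⟨phi⟩ = 0.68 × (0.4422 − 0.1048) / (0.48 × 3) = 0.68 × 0.2343 = 0.1593

0.159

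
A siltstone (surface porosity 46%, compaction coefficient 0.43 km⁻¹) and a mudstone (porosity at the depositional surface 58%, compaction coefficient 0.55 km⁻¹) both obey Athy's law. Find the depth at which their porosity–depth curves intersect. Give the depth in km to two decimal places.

Set phi₀ₐ e^(−βₐZ) = phi₀ᵦ e^(−βᵦZ) ⇒ ln(phi₀ₐ/phi₀ᵦ) = (βₐ − βᵦ)·Z
Z = ln(0.46/0.58) / (0.43 − 0.55) = -0.2318 / -0.12 = 1.932 km

1.93 km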